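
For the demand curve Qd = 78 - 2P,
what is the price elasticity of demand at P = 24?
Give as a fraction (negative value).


dQ/dP = -2
At P = 24: Q = 78 - 2*24 = 30
E = (dQ/dP)(P/Q) = (-2)(24/30) = -8/5

-8/5


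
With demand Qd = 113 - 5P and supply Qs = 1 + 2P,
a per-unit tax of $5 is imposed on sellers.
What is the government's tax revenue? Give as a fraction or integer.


With tax on sellers, new supply: Qs' = 1 + 2(P - 5)
= 2P - 9
New equilibrium quantity:
Q_new = 181/7
Tax revenue = tax * Q_new = 5 * 181/7 = 905/7

905/7


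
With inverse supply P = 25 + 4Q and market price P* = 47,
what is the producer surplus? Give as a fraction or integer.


Minimum supply price (at Q=0): P_min = 25
Quantity supplied at P* = 47:
Q* = (47 - 25)/4 = 11/2
PS = (1/2) * Q* * (P* - P_min)
PS = (1/2) * 11/2 * (47 - 25)
PS = (1/2) * 11/2 * 22 = 121/2

121/2


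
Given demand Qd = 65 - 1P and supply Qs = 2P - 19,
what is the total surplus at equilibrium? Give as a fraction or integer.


Find equilibrium: 65 - 1P = 2P - 19
65 + 19 = 3P
P* = 84/3 = 28
Q* = 2*28 - 19 = 37
Inverse demand: P = 65 - Q/1, so P_max = 65
Inverse supply: P = 19/2 + Q/2, so P_min = 19/2
CS = (1/2) * 37 * (65 - 28) = 1369/2
PS = (1/2) * 37 * (28 - 19/2) = 1369/4
TS = CS + PS = 1369/2 + 1369/4 = 4107/4

4107/4


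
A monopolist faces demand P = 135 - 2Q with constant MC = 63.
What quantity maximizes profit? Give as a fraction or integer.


TR = P*Q = (135 - 2Q)Q = 135Q - 2Q^2
MR = dTR/dQ = 135 - 4Q
Set MR = MC:
135 - 4Q = 63
72 = 4Q
Q* = 72/4 = 18

18


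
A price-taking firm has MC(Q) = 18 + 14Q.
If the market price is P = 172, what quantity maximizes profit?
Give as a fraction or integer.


In perfect competition, profit is maximized where P = MC.
172 = 18 + 14Q
154 = 14Q
Q* = 154/14 = 11

11


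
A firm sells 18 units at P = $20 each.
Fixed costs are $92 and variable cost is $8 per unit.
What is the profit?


Total Revenue = P * Q = 20 * 18 = $360
Total Cost = FC + VC*Q = 92 + 8*18 = $236
Profit = TR - TC = 360 - 236 = $124

$124


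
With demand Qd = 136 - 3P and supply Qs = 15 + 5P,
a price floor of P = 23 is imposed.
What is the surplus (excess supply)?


At P = 23:
Qd = 136 - 3*23 = 67
Qs = 15 + 5*23 = 130
Surplus = Qs - Qd = 130 - 67 = 63

63


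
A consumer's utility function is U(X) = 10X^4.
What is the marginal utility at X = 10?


MU = dU/dX = 10*4*X^(4-1)
MU = 40*X^3
At X = 10:
MU = 40 * 10^3
MU = 40 * 1000 = 40000

40000


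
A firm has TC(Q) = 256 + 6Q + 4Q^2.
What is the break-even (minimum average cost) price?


AC(Q) = 256/Q + 6 + 4Q
To minimize: dAC/dQ = -256/Q^2 + 4 = 0
Q^2 = 256/4 = 64
Q* = 8
Min AC = 256/8 + 6 + 4*8
Min AC = 32 + 6 + 32 = 70

70


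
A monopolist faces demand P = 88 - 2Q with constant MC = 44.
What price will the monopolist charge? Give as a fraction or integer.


MR = 88 - 4Q
Set MR = MC: 88 - 4Q = 44
Q* = 11
Substitute into demand:
P* = 88 - 2*11 = 66

66


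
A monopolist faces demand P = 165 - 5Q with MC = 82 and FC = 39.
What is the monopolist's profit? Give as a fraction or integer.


MR = MC: 165 - 10Q = 82
Q* = 83/10
P* = 165 - 5*83/10 = 247/2
Profit = (P* - MC)*Q* - FC
= (247/2 - 82)*83/10 - 39
= 83/2*83/10 - 39
= 6889/20 - 39 = 6109/20

6109/20


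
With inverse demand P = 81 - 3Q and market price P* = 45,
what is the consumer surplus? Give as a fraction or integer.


Maximum willingness to pay (at Q=0): P_max = 81
Quantity demanded at P* = 45:
Q* = (81 - 45)/3 = 12
CS = (1/2) * Q* * (P_max - P*)
CS = (1/2) * 12 * (81 - 45)
CS = (1/2) * 12 * 36 = 216

216


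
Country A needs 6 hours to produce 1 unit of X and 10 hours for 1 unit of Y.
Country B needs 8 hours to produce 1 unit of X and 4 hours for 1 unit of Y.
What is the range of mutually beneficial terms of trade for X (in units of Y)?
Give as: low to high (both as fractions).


Opportunity cost of X for Country A = hours_X / hours_Y = 6/10 = 3/5 units of Y
Opportunity cost of X for Country B = hours_X / hours_Y = 8/4 = 2 units of Y
Terms of trade must be between the two opportunity costs.
Range: 3/5 to 2

3/5 to 2


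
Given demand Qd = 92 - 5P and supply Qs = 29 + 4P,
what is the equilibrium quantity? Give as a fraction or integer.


First find equilibrium price:
92 - 5P = 29 + 4P
P* = 63/9 = 7
Then substitute into demand:
Q* = 92 - 5 * 7 = 57

57


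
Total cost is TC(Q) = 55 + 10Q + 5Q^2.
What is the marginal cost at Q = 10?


MC = dTC/dQ = 10 + 2*5*Q
At Q = 10:
MC = 10 + 10*10
MC = 10 + 100 = 110

110


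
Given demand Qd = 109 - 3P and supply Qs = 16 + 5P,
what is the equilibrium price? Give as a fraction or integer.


At equilibrium, Qd = Qs.
109 - 3P = 16 + 5P
109 - 16 = 3P + 5P
93 = 8P
P* = 93/8 = 93/8

93/8


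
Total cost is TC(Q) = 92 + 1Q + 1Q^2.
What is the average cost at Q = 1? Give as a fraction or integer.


TC(1) = 92 + 1*1 + 1*1^2
TC(1) = 92 + 1 + 1 = 94
AC = TC/Q = 94/1 = 94

94


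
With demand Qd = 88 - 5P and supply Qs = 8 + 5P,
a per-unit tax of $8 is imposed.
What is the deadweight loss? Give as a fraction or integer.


Pre-tax equilibrium quantity: Q* = 48
Post-tax equilibrium quantity: Q_tax = 28
Reduction in quantity: Q* - Q_tax = 20
DWL = (1/2) * tax * (Q* - Q_tax)
DWL = (1/2) * 8 * 20 = 80

80


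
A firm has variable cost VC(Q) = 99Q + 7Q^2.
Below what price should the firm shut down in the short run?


AVC(Q) = VC(Q)/Q = 99 + 7Q
AVC is increasing in Q, so minimum AVC is at Q -> 0+.
Min AVC = 99
The firm should shut down if P < 99.

99


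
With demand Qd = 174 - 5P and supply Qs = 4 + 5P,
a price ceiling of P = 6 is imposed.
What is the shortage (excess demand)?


At P = 6:
Qd = 174 - 5*6 = 144
Qs = 4 + 5*6 = 34
Shortage = Qd - Qs = 144 - 34 = 110

110


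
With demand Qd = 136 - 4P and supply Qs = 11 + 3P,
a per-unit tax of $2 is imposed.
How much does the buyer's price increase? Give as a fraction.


With a per-unit tax, the buyer's price increase depends on relative slopes.
Supply slope: d = 3, Demand slope: b = 4
Buyer's price increase = d * tax / (b + d)
= 3 * 2 / (4 + 3)
= 6 / 7 = 6/7

6/7


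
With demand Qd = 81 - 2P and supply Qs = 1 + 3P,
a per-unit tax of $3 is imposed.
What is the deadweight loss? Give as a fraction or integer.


Pre-tax equilibrium quantity: Q* = 49
Post-tax equilibrium quantity: Q_tax = 227/5
Reduction in quantity: Q* - Q_tax = 18/5
DWL = (1/2) * tax * (Q* - Q_tax)
DWL = (1/2) * 3 * 18/5 = 27/5

27/5


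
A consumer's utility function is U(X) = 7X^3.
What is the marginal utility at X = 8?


MU = dU/dX = 7*3*X^(3-1)
MU = 21*X^2
At X = 8:
MU = 21 * 8^2
MU = 21 * 64 = 1344

1344


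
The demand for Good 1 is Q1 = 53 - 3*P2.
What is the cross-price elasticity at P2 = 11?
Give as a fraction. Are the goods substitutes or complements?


dQ1/dP2 = -3
At P2 = 11: Q1 = 53 - 3*11 = 20
Exy = (dQ1/dP2)(P2/Q1) = -3 * 11 / 20 = -33/20
Since Exy < 0, the goods are complements.

-33/20 (complements)


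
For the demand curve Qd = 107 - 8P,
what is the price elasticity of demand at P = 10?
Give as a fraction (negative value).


dQ/dP = -8
At P = 10: Q = 107 - 8*10 = 27
E = (dQ/dP)(P/Q) = (-8)(10/27) = -80/27

-80/27


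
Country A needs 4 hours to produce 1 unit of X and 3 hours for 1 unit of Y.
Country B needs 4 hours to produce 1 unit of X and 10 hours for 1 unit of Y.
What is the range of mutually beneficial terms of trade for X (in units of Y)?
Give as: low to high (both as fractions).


Opportunity cost of X for Country A = hours_X / hours_Y = 4/3 = 4/3 units of Y
Opportunity cost of X for Country B = hours_X / hours_Y = 4/10 = 2/5 units of Y
Terms of trade must be between the two opportunity costs.
Range: 2/5 to 4/3

2/5 to 4/3


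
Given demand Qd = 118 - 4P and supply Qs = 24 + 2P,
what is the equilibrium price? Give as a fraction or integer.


At equilibrium, Qd = Qs.
118 - 4P = 24 + 2P
118 - 24 = 4P + 2P
94 = 6P
P* = 94/6 = 47/3

47/3


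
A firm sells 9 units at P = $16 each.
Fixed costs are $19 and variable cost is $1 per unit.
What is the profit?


Total Revenue = P * Q = 16 * 9 = $144
Total Cost = FC + VC*Q = 19 + 1*9 = $28
Profit = TR - TC = 144 - 28 = $116

$116


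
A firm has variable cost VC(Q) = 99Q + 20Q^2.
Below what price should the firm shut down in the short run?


AVC(Q) = VC(Q)/Q = 99 + 20Q
AVC is increasing in Q, so minimum AVC is at Q -> 0+.
Min AVC = 99
The firm should shut down if P < 99.

99


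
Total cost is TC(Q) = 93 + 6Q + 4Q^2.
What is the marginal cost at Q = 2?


MC = dTC/dQ = 6 + 2*4*Q
At Q = 2:
MC = 6 + 8*2
MC = 6 + 16 = 22

22


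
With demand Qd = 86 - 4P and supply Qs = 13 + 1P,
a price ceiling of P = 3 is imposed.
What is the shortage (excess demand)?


At P = 3:
Qd = 86 - 4*3 = 74
Qs = 13 + 1*3 = 16
Shortage = Qd - Qs = 74 - 16 = 58

58


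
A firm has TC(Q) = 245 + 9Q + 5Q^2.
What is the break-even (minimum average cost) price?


AC(Q) = 245/Q + 9 + 5Q
To minimize: dAC/dQ = -245/Q^2 + 5 = 0
Q^2 = 245/5 = 49
Q* = 7
Min AC = 245/7 + 9 + 5*7
Min AC = 35 + 9 + 35 = 79

79


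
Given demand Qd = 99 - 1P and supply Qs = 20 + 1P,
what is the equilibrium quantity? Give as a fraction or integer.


First find equilibrium price:
99 - 1P = 20 + 1P
P* = 79/2 = 79/2
Then substitute into demand:
Q* = 99 - 1 * 79/2 = 119/2

119/2


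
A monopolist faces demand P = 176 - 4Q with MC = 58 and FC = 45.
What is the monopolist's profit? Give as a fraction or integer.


MR = MC: 176 - 8Q = 58
Q* = 59/4
P* = 176 - 4*59/4 = 117
Profit = (P* - MC)*Q* - FC
= (117 - 58)*59/4 - 45
= 59*59/4 - 45
= 3481/4 - 45 = 3301/4

3301/4


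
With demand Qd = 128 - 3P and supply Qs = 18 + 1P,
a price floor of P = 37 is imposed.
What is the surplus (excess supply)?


At P = 37:
Qd = 128 - 3*37 = 17
Qs = 18 + 1*37 = 55
Surplus = Qs - Qd = 55 - 17 = 38

38


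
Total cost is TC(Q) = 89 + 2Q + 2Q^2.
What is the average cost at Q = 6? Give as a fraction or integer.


TC(6) = 89 + 2*6 + 2*6^2
TC(6) = 89 + 12 + 72 = 173
AC = TC/Q = 173/6 = 173/6

173/6


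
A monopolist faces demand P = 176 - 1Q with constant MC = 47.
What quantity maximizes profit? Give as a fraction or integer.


TR = P*Q = (176 - 1Q)Q = 176Q - 1Q^2
MR = dTR/dQ = 176 - 2Q
Set MR = MC:
176 - 2Q = 47
129 = 2Q
Q* = 129/2 = 129/2

129/2


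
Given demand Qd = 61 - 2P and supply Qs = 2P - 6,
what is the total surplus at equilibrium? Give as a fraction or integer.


Find equilibrium: 61 - 2P = 2P - 6
61 + 6 = 4P
P* = 67/4 = 67/4
Q* = 2*67/4 - 6 = 55/2
Inverse demand: P = 61/2 - Q/2, so P_max = 61/2
Inverse supply: P = 3 + Q/2, so P_min = 3
CS = (1/2) * 55/2 * (61/2 - 67/4) = 3025/16
PS = (1/2) * 55/2 * (67/4 - 3) = 3025/16
TS = CS + PS = 3025/16 + 3025/16 = 3025/8

3025/8


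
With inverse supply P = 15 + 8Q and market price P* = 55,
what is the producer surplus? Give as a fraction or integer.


Minimum supply price (at Q=0): P_min = 15
Quantity supplied at P* = 55:
Q* = (55 - 15)/8 = 5
PS = (1/2) * Q* * (P* - P_min)
PS = (1/2) * 5 * (55 - 15)
PS = (1/2) * 5 * 40 = 100

100


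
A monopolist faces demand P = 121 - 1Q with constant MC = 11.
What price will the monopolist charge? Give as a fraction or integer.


MR = 121 - 2Q
Set MR = MC: 121 - 2Q = 11
Q* = 55
Substitute into demand:
P* = 121 - 1*55 = 66

66


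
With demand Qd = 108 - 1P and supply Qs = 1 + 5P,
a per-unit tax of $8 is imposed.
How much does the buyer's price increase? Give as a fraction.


With a per-unit tax, the buyer's price increase depends on relative slopes.
Supply slope: d = 5, Demand slope: b = 1
Buyer's price increase = d * tax / (b + d)
= 5 * 8 / (1 + 5)
= 40 / 6 = 20/3

20/3


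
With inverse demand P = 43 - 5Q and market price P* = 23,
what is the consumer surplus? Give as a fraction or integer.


Maximum willingness to pay (at Q=0): P_max = 43
Quantity demanded at P* = 23:
Q* = (43 - 23)/5 = 4
CS = (1/2) * Q* * (P_max - P*)
CS = (1/2) * 4 * (43 - 23)
CS = (1/2) * 4 * 20 = 40

40


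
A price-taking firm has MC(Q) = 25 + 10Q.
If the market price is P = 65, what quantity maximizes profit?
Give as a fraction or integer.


In perfect competition, profit is maximized where P = MC.
65 = 25 + 10Q
40 = 10Q
Q* = 40/10 = 4

4


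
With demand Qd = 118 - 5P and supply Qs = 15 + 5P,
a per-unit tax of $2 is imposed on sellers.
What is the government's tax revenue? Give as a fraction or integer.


With tax on sellers, new supply: Qs' = 15 + 5(P - 2)
= 5 + 5P
New equilibrium quantity:
Q_new = 123/2
Tax revenue = tax * Q_new = 2 * 123/2 = 123

123


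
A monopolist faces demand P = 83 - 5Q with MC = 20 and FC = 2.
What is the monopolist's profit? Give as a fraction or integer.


MR = MC: 83 - 10Q = 20
Q* = 63/10
P* = 83 - 5*63/10 = 103/2
Profit = (P* - MC)*Q* - FC
= (103/2 - 20)*63/10 - 2
= 63/2*63/10 - 2
= 3969/20 - 2 = 3929/20

3929/20


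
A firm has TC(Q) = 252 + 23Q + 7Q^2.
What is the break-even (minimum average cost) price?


AC(Q) = 252/Q + 23 + 7Q
To minimize: dAC/dQ = -252/Q^2 + 7 = 0
Q^2 = 252/7 = 36
Q* = 6
Min AC = 252/6 + 23 + 7*6
Min AC = 42 + 23 + 42 = 107

107


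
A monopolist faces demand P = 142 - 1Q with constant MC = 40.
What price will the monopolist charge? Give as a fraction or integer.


MR = 142 - 2Q
Set MR = MC: 142 - 2Q = 40
Q* = 51
Substitute into demand:
P* = 142 - 1*51 = 91

91


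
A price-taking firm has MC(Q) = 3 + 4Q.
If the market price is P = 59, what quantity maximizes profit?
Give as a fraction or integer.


In perfect competition, profit is maximized where P = MC.
59 = 3 + 4Q
56 = 4Q
Q* = 56/4 = 14

14


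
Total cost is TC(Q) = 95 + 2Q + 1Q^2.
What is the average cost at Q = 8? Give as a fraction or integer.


TC(8) = 95 + 2*8 + 1*8^2
TC(8) = 95 + 16 + 64 = 175
AC = TC/Q = 175/8 = 175/8

175/8


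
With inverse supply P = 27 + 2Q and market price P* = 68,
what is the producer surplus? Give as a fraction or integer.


Minimum supply price (at Q=0): P_min = 27
Quantity supplied at P* = 68:
Q* = (68 - 27)/2 = 41/2
PS = (1/2) * Q* * (P* - P_min)
PS = (1/2) * 41/2 * (68 - 27)
PS = (1/2) * 41/2 * 41 = 1681/4

1681/4


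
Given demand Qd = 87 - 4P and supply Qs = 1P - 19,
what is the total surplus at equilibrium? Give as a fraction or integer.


Find equilibrium: 87 - 4P = 1P - 19
87 + 19 = 5P
P* = 106/5 = 106/5
Q* = 1*106/5 - 19 = 11/5
Inverse demand: P = 87/4 - Q/4, so P_max = 87/4
Inverse supply: P = 19 + Q/1, so P_min = 19
CS = (1/2) * 11/5 * (87/4 - 106/5) = 121/200
PS = (1/2) * 11/5 * (106/5 - 19) = 121/50
TS = CS + PS = 121/200 + 121/50 = 121/40

121/40


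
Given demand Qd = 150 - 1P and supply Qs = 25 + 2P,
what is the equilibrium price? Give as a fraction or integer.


At equilibrium, Qd = Qs.
150 - 1P = 25 + 2P
150 - 25 = 1P + 2P
125 = 3P
P* = 125/3 = 125/3

125/3


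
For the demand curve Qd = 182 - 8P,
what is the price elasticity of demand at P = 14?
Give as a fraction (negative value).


dQ/dP = -8
At P = 14: Q = 182 - 8*14 = 70
E = (dQ/dP)(P/Q) = (-8)(14/70) = -8/5

-8/5


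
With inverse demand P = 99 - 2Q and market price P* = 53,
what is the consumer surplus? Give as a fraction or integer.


Maximum willingness to pay (at Q=0): P_max = 99
Quantity demanded at P* = 53:
Q* = (99 - 53)/2 = 23
CS = (1/2) * Q* * (P_max - P*)
CS = (1/2) * 23 * (99 - 53)
CS = (1/2) * 23 * 46 = 529

529


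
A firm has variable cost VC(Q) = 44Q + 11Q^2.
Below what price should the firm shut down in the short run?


AVC(Q) = VC(Q)/Q = 44 + 11Q
AVC is increasing in Q, so minimum AVC is at Q -> 0+.
Min AVC = 44
The firm should shut down if P < 44.

44


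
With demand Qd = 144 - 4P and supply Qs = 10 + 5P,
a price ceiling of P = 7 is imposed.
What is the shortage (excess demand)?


At P = 7:
Qd = 144 - 4*7 = 116
Qs = 10 + 5*7 = 45
Shortage = Qd - Qs = 116 - 45 = 71

71


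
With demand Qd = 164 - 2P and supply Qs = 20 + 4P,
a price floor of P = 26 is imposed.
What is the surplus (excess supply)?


At P = 26:
Qd = 164 - 2*26 = 112
Qs = 20 + 4*26 = 124
Surplus = Qs - Qd = 124 - 112 = 12

12


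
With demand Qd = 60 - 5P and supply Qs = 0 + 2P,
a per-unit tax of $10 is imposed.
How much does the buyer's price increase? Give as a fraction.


With a per-unit tax, the buyer's price increase depends on relative slopes.
Supply slope: d = 2, Demand slope: b = 5
Buyer's price increase = d * tax / (b + d)
= 2 * 10 / (5 + 2)
= 20 / 7 = 20/7

20/7


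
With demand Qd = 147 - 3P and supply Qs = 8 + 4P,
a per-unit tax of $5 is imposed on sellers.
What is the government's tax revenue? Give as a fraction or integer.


With tax on sellers, new supply: Qs' = 8 + 4(P - 5)
= 4P - 12
New equilibrium quantity:
Q_new = 552/7
Tax revenue = tax * Q_new = 5 * 552/7 = 2760/7

2760/7


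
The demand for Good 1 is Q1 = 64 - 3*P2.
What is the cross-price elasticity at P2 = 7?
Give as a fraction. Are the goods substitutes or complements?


dQ1/dP2 = -3
At P2 = 7: Q1 = 64 - 3*7 = 43
Exy = (dQ1/dP2)(P2/Q1) = -3 * 7 / 43 = -21/43
Since Exy < 0, the goods are complements.

-21/43 (complements)


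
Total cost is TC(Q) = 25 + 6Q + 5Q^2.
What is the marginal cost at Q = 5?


MC = dTC/dQ = 6 + 2*5*Q
At Q = 5:
MC = 6 + 10*5
MC = 6 + 50 = 56

56


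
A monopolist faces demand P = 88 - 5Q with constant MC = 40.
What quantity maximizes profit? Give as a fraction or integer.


TR = P*Q = (88 - 5Q)Q = 88Q - 5Q^2
MR = dTR/dQ = 88 - 10Q
Set MR = MC:
88 - 10Q = 40
48 = 10Q
Q* = 48/10 = 24/5

24/5


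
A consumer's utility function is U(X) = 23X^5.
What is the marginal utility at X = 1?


MU = dU/dX = 23*5*X^(5-1)
MU = 115*X^4
At X = 1:
MU = 115 * 1^4
MU = 115 * 1 = 115

115


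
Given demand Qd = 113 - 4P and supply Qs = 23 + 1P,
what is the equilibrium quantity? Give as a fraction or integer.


First find equilibrium price:
113 - 4P = 23 + 1P
P* = 90/5 = 18
Then substitute into demand:
Q* = 113 - 4 * 18 = 41

41


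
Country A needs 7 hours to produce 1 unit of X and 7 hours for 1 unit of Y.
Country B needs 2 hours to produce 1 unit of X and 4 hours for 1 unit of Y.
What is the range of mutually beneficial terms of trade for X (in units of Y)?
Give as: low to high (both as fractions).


Opportunity cost of X for Country A = hours_X / hours_Y = 7/7 = 1 units of Y
Opportunity cost of X for Country B = hours_X / hours_Y = 2/4 = 1/2 units of Y
Terms of trade must be between the two opportunity costs.
Range: 1/2 to 1

1/2 to 1


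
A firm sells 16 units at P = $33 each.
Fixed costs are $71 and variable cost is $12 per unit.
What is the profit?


Total Revenue = P * Q = 33 * 16 = $528
Total Cost = FC + VC*Q = 71 + 12*16 = $263
Profit = TR - TC = 528 - 263 = $265

$265


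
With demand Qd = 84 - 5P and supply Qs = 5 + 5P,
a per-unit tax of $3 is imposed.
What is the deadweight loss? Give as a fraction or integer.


Pre-tax equilibrium quantity: Q* = 89/2
Post-tax equilibrium quantity: Q_tax = 37
Reduction in quantity: Q* - Q_tax = 15/2
DWL = (1/2) * tax * (Q* - Q_tax)
DWL = (1/2) * 3 * 15/2 = 45/4

45/4


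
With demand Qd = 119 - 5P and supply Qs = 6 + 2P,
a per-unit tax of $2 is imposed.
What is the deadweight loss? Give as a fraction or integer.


Pre-tax equilibrium quantity: Q* = 268/7
Post-tax equilibrium quantity: Q_tax = 248/7
Reduction in quantity: Q* - Q_tax = 20/7
DWL = (1/2) * tax * (Q* - Q_tax)
DWL = (1/2) * 2 * 20/7 = 20/7

20/7


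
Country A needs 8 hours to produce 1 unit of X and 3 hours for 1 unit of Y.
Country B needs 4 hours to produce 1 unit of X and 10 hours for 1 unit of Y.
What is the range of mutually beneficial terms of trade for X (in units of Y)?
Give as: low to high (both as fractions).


Opportunity cost of X for Country A = hours_X / hours_Y = 8/3 = 8/3 units of Y
Opportunity cost of X for Country B = hours_X / hours_Y = 4/10 = 2/5 units of Y
Terms of trade must be between the two opportunity costs.
Range: 2/5 to 8/3

2/5 to 8/3


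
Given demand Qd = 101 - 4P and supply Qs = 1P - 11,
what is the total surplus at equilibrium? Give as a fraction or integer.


Find equilibrium: 101 - 4P = 1P - 11
101 + 11 = 5P
P* = 112/5 = 112/5
Q* = 1*112/5 - 11 = 57/5
Inverse demand: P = 101/4 - Q/4, so P_max = 101/4
Inverse supply: P = 11 + Q/1, so P_min = 11
CS = (1/2) * 57/5 * (101/4 - 112/5) = 3249/200
PS = (1/2) * 57/5 * (112/5 - 11) = 3249/50
TS = CS + PS = 3249/200 + 3249/50 = 3249/40

3249/40


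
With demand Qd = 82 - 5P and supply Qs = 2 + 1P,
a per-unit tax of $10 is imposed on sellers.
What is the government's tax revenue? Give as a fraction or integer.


With tax on sellers, new supply: Qs' = 2 + 1(P - 10)
= 1P - 8
New equilibrium quantity:
Q_new = 7
Tax revenue = tax * Q_new = 10 * 7 = 70

70


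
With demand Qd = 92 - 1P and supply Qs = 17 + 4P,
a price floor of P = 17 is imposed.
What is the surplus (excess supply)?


At P = 17:
Qd = 92 - 1*17 = 75
Qs = 17 + 4*17 = 85
Surplus = Qs - Qd = 85 - 75 = 10

10


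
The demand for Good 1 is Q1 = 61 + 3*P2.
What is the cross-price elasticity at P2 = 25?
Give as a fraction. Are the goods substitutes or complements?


dQ1/dP2 = 3
At P2 = 25: Q1 = 61 + 3*25 = 136
Exy = (dQ1/dP2)(P2/Q1) = 3 * 25 / 136 = 75/136
Since Exy > 0, the goods are substitutes.

75/136 (substitutes)


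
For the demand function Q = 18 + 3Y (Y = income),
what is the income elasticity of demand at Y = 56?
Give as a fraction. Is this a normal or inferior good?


dQ/dY = 3
At Y = 56: Q = 18 + 3*56 = 186
Ey = (dQ/dY)(Y/Q) = 3 * 56 / 186 = 28/31
Since Ey > 0, this is a normal good.

28/31 (normal good)


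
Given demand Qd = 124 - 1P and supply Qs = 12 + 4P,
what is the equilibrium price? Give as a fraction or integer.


At equilibrium, Qd = Qs.
124 - 1P = 12 + 4P
124 - 12 = 1P + 4P
112 = 5P
P* = 112/5 = 112/5

112/5


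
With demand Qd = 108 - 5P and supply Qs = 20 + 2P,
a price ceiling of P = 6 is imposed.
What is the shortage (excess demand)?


At P = 6:
Qd = 108 - 5*6 = 78
Qs = 20 + 2*6 = 32
Shortage = Qd - Qs = 78 - 32 = 46

46


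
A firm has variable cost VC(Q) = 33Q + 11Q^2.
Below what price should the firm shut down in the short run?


AVC(Q) = VC(Q)/Q = 33 + 11Q
AVC is increasing in Q, so minimum AVC is at Q -> 0+.
Min AVC = 33
The firm should shut down if P < 33.

33


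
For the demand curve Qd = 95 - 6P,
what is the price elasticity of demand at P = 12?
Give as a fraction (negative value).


dQ/dP = -6
At P = 12: Q = 95 - 6*12 = 23
E = (dQ/dP)(P/Q) = (-6)(12/23) = -72/23

-72/23


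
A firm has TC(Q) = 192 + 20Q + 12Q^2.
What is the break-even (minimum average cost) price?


AC(Q) = 192/Q + 20 + 12Q
To minimize: dAC/dQ = -192/Q^2 + 12 = 0
Q^2 = 192/12 = 16
Q* = 4
Min AC = 192/4 + 20 + 12*4
Min AC = 48 + 20 + 48 = 116

116


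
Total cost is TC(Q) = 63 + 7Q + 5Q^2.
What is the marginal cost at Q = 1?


MC = dTC/dQ = 7 + 2*5*Q
At Q = 1:
MC = 7 + 10*1
MC = 7 + 10 = 17

17


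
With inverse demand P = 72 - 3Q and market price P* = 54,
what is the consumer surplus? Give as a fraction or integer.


Maximum willingness to pay (at Q=0): P_max = 72
Quantity demanded at P* = 54:
Q* = (72 - 54)/3 = 6
CS = (1/2) * Q* * (P_max - P*)
CS = (1/2) * 6 * (72 - 54)
CS = (1/2) * 6 * 18 = 54

54


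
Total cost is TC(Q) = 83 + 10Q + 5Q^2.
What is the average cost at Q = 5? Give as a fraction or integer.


TC(5) = 83 + 10*5 + 5*5^2
TC(5) = 83 + 50 + 125 = 258
AC = TC/Q = 258/5 = 258/5

258/5


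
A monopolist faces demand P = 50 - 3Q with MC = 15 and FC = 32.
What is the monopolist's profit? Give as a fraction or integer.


MR = MC: 50 - 6Q = 15
Q* = 35/6
P* = 50 - 3*35/6 = 65/2
Profit = (P* - MC)*Q* - FC
= (65/2 - 15)*35/6 - 32
= 35/2*35/6 - 32
= 1225/12 - 32 = 841/12

841/12


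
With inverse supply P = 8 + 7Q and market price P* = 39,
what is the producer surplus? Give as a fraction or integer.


Minimum supply price (at Q=0): P_min = 8
Quantity supplied at P* = 39:
Q* = (39 - 8)/7 = 31/7
PS = (1/2) * Q* * (P* - P_min)
PS = (1/2) * 31/7 * (39 - 8)
PS = (1/2) * 31/7 * 31 = 961/14

961/14


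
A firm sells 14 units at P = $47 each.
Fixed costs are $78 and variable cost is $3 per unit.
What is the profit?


Total Revenue = P * Q = 47 * 14 = $658
Total Cost = FC + VC*Q = 78 + 3*14 = $120
Profit = TR - TC = 658 - 120 = $538

$538


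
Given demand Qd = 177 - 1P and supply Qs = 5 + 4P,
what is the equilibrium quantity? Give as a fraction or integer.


First find equilibrium price:
177 - 1P = 5 + 4P
P* = 172/5 = 172/5
Then substitute into demand:
Q* = 177 - 1 * 172/5 = 713/5

713/5


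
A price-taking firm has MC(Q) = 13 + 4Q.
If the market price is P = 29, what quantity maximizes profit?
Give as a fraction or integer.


In perfect competition, profit is maximized where P = MC.
29 = 13 + 4Q
16 = 4Q
Q* = 16/4 = 4

4


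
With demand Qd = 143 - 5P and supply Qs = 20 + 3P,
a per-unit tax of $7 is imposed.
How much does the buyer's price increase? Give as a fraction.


With a per-unit tax, the buyer's price increase depends on relative slopes.
Supply slope: d = 3, Demand slope: b = 5
Buyer's price increase = d * tax / (b + d)
= 3 * 7 / (5 + 3)
= 21 / 8 = 21/8

21/8


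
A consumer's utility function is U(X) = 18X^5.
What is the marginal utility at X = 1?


MU = dU/dX = 18*5*X^(5-1)
MU = 90*X^4
At X = 1:
MU = 90 * 1^4
MU = 90 * 1 = 90

90


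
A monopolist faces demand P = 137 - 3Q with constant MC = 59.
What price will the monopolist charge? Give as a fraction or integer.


MR = 137 - 6Q
Set MR = MC: 137 - 6Q = 59
Q* = 13
Substitute into demand:
P* = 137 - 3*13 = 98

98


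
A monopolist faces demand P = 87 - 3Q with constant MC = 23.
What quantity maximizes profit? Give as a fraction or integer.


TR = P*Q = (87 - 3Q)Q = 87Q - 3Q^2
MR = dTR/dQ = 87 - 6Q
Set MR = MC:
87 - 6Q = 23
64 = 6Q
Q* = 64/6 = 32/3

32/3


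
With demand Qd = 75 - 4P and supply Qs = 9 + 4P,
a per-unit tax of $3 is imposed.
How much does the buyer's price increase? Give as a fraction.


With a per-unit tax, the buyer's price increase depends on relative slopes.
Supply slope: d = 4, Demand slope: b = 4
Buyer's price increase = d * tax / (b + d)
= 4 * 3 / (4 + 4)
= 12 / 8 = 3/2

3/2


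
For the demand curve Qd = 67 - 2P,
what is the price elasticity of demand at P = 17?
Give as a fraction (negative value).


dQ/dP = -2
At P = 17: Q = 67 - 2*17 = 33
E = (dQ/dP)(P/Q) = (-2)(17/33) = -34/33

-34/33


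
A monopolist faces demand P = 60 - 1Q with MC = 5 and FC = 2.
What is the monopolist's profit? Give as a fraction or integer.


MR = MC: 60 - 2Q = 5
Q* = 55/2
P* = 60 - 1*55/2 = 65/2
Profit = (P* - MC)*Q* - FC
= (65/2 - 5)*55/2 - 2
= 55/2*55/2 - 2
= 3025/4 - 2 = 3017/4

3017/4


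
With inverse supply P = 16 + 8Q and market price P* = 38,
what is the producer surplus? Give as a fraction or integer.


Minimum supply price (at Q=0): P_min = 16
Quantity supplied at P* = 38:
Q* = (38 - 16)/8 = 11/4
PS = (1/2) * Q* * (P* - P_min)
PS = (1/2) * 11/4 * (38 - 16)
PS = (1/2) * 11/4 * 22 = 121/4

121/4


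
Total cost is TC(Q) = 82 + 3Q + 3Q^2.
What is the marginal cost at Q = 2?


MC = dTC/dQ = 3 + 2*3*Q
At Q = 2:
MC = 3 + 6*2
MC = 3 + 12 = 15

15


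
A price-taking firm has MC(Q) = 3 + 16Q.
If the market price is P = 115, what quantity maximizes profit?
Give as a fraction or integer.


In perfect competition, profit is maximized where P = MC.
115 = 3 + 16Q
112 = 16Q
Q* = 112/16 = 7

7


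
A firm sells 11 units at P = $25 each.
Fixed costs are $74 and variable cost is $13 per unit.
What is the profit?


Total Revenue = P * Q = 25 * 11 = $275
Total Cost = FC + VC*Q = 74 + 13*11 = $217
Profit = TR - TC = 275 - 217 = $58

$58


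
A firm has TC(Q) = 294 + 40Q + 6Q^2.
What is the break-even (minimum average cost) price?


AC(Q) = 294/Q + 40 + 6Q
To minimize: dAC/dQ = -294/Q^2 + 6 = 0
Q^2 = 294/6 = 49
Q* = 7
Min AC = 294/7 + 40 + 6*7
Min AC = 42 + 40 + 42 = 124

124


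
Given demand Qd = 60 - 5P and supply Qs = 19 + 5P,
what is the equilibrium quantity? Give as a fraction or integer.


First find equilibrium price:
60 - 5P = 19 + 5P
P* = 41/10 = 41/10
Then substitute into demand:
Q* = 60 - 5 * 41/10 = 79/2

79/2


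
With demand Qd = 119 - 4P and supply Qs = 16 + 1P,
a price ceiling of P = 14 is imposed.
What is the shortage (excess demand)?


At P = 14:
Qd = 119 - 4*14 = 63
Qs = 16 + 1*14 = 30
Shortage = Qd - Qs = 63 - 30 = 33

33


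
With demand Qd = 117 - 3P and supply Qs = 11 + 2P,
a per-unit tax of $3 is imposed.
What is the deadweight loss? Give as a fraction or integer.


Pre-tax equilibrium quantity: Q* = 267/5
Post-tax equilibrium quantity: Q_tax = 249/5
Reduction in quantity: Q* - Q_tax = 18/5
DWL = (1/2) * tax * (Q* - Q_tax)
DWL = (1/2) * 3 * 18/5 = 27/5

27/5


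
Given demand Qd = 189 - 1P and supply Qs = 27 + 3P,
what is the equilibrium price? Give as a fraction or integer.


At equilibrium, Qd = Qs.
189 - 1P = 27 + 3P
189 - 27 = 1P + 3P
162 = 4P
P* = 162/4 = 81/2

81/2


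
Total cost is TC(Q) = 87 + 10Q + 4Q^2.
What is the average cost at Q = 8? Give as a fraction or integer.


TC(8) = 87 + 10*8 + 4*8^2
TC(8) = 87 + 80 + 256 = 423
AC = TC/Q = 423/8 = 423/8

423/8


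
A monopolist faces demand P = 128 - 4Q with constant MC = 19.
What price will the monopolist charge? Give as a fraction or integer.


MR = 128 - 8Q
Set MR = MC: 128 - 8Q = 19
Q* = 109/8
Substitute into demand:
P* = 128 - 4*109/8 = 147/2

147/2


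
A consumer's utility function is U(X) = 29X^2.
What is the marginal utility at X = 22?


MU = dU/dX = 29*2*X^(2-1)
MU = 58*X^1
At X = 22:
MU = 58 * 22^1
MU = 58 * 22 = 1276

1276


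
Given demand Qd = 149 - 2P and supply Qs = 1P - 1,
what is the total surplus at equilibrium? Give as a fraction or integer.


Find equilibrium: 149 - 2P = 1P - 1
149 + 1 = 3P
P* = 150/3 = 50
Q* = 1*50 - 1 = 49
Inverse demand: P = 149/2 - Q/2, so P_max = 149/2
Inverse supply: P = 1 + Q/1, so P_min = 1
CS = (1/2) * 49 * (149/2 - 50) = 2401/4
PS = (1/2) * 49 * (50 - 1) = 2401/2
TS = CS + PS = 2401/4 + 2401/2 = 7203/4

7203/4


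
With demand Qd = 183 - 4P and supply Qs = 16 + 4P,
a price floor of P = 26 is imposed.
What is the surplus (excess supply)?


At P = 26:
Qd = 183 - 4*26 = 79
Qs = 16 + 4*26 = 120
Surplus = Qs - Qd = 120 - 79 = 41

41


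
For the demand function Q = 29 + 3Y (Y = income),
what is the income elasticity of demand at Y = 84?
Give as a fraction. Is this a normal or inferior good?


dQ/dY = 3
At Y = 84: Q = 29 + 3*84 = 281
Ey = (dQ/dY)(Y/Q) = 3 * 84 / 281 = 252/281
Since Ey > 0, this is a normal good.

252/281 (normal good)


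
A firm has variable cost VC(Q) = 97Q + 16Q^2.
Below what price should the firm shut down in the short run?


AVC(Q) = VC(Q)/Q = 97 + 16Q
AVC is increasing in Q, so minimum AVC is at Q -> 0+.
Min AVC = 97
The firm should shut down if P < 97.

97


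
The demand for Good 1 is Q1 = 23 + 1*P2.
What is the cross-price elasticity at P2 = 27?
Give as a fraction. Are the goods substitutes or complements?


dQ1/dP2 = 1
At P2 = 27: Q1 = 23 + 1*27 = 50
Exy = (dQ1/dP2)(P2/Q1) = 1 * 27 / 50 = 27/50
Since Exy > 0, the goods are substitutes.

27/50 (substitutes)


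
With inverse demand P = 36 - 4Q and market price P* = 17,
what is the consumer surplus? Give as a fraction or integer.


Maximum willingness to pay (at Q=0): P_max = 36
Quantity demanded at P* = 17:
Q* = (36 - 17)/4 = 19/4
CS = (1/2) * Q* * (P_max - P*)
CS = (1/2) * 19/4 * (36 - 17)
CS = (1/2) * 19/4 * 19 = 361/8

361/8


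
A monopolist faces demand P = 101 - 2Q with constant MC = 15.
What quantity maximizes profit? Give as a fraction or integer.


TR = P*Q = (101 - 2Q)Q = 101Q - 2Q^2
MR = dTR/dQ = 101 - 4Q
Set MR = MC:
101 - 4Q = 15
86 = 4Q
Q* = 86/4 = 43/2

43/2


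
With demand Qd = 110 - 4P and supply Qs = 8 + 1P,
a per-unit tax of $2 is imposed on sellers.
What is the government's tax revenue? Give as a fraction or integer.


With tax on sellers, new supply: Qs' = 8 + 1(P - 2)
= 6 + 1P
New equilibrium quantity:
Q_new = 134/5
Tax revenue = tax * Q_new = 2 * 134/5 = 268/5

268/5


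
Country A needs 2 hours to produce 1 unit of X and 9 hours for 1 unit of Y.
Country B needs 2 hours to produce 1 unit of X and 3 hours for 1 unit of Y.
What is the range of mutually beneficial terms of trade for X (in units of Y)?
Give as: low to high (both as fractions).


Opportunity cost of X for Country A = hours_X / hours_Y = 2/9 = 2/9 units of Y
Opportunity cost of X for Country B = hours_X / hours_Y = 2/3 = 2/3 units of Y
Terms of trade must be between the two opportunity costs.
Range: 2/9 to 2/3

2/9 to 2/3


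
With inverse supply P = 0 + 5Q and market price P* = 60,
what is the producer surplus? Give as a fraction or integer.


Minimum supply price (at Q=0): P_min = 0
Quantity supplied at P* = 60:
Q* = (60 - 0)/5 = 12
PS = (1/2) * Q* * (P* - P_min)
PS = (1/2) * 12 * (60 - 0)
PS = (1/2) * 12 * 60 = 360

360


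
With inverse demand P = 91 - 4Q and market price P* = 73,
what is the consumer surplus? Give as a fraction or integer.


Maximum willingness to pay (at Q=0): P_max = 91
Quantity demanded at P* = 73:
Q* = (91 - 73)/4 = 9/2
CS = (1/2) * Q* * (P_max - P*)
CS = (1/2) * 9/2 * (91 - 73)
CS = (1/2) * 9/2 * 18 = 81/2

81/2


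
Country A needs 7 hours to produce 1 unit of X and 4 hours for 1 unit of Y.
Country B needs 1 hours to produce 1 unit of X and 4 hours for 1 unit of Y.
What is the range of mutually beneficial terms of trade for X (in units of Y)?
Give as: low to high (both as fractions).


Opportunity cost of X for Country A = hours_X / hours_Y = 7/4 = 7/4 units of Y
Opportunity cost of X for Country B = hours_X / hours_Y = 1/4 = 1/4 units of Y
Terms of trade must be between the two opportunity costs.
Range: 1/4 to 7/4

1/4 to 7/4


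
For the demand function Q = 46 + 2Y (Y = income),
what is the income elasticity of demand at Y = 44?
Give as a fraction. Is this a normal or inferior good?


dQ/dY = 2
At Y = 44: Q = 46 + 2*44 = 134
Ey = (dQ/dY)(Y/Q) = 2 * 44 / 134 = 44/67
Since Ey > 0, this is a normal good.

44/67 (normal good)


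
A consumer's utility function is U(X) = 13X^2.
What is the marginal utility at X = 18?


MU = dU/dX = 13*2*X^(2-1)
MU = 26*X^1
At X = 18:
MU = 26 * 18^1
MU = 26 * 18 = 468

468


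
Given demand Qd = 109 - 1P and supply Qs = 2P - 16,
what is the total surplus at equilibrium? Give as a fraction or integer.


Find equilibrium: 109 - 1P = 2P - 16
109 + 16 = 3P
P* = 125/3 = 125/3
Q* = 2*125/3 - 16 = 202/3
Inverse demand: P = 109 - Q/1, so P_max = 109
Inverse supply: P = 8 + Q/2, so P_min = 8
CS = (1/2) * 202/3 * (109 - 125/3) = 20402/9
PS = (1/2) * 202/3 * (125/3 - 8) = 10201/9
TS = CS + PS = 20402/9 + 10201/9 = 10201/3

10201/3


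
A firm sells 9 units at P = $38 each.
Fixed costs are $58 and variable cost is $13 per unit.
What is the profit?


Total Revenue = P * Q = 38 * 9 = $342
Total Cost = FC + VC*Q = 58 + 13*9 = $175
Profit = TR - TC = 342 - 175 = $167

$167


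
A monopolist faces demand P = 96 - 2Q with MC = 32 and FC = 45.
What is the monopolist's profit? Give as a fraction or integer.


MR = MC: 96 - 4Q = 32
Q* = 16
P* = 96 - 2*16 = 64
Profit = (P* - MC)*Q* - FC
= (64 - 32)*16 - 45
= 32*16 - 45
= 512 - 45 = 467

467


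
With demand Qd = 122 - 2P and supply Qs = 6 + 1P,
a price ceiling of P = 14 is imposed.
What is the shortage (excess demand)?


At P = 14:
Qd = 122 - 2*14 = 94
Qs = 6 + 1*14 = 20
Shortage = Qd - Qs = 94 - 20 = 74

74


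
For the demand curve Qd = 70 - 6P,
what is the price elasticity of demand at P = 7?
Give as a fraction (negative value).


dQ/dP = -6
At P = 7: Q = 70 - 6*7 = 28
E = (dQ/dP)(P/Q) = (-6)(7/28) = -3/2

-3/2


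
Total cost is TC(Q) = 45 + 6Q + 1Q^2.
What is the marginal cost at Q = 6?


MC = dTC/dQ = 6 + 2*1*Q
At Q = 6:
MC = 6 + 2*6
MC = 6 + 12 = 18

18


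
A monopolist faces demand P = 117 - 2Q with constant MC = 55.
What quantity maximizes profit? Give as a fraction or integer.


TR = P*Q = (117 - 2Q)Q = 117Q - 2Q^2
MR = dTR/dQ = 117 - 4Q
Set MR = MC:
117 - 4Q = 55
62 = 4Q
Q* = 62/4 = 31/2

31/2


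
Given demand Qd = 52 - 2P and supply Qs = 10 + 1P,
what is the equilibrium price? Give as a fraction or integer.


At equilibrium, Qd = Qs.
52 - 2P = 10 + 1P
52 - 10 = 2P + 1P
42 = 3P
P* = 42/3 = 14

14


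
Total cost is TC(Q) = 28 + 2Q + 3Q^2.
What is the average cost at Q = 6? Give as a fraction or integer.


TC(6) = 28 + 2*6 + 3*6^2
TC(6) = 28 + 12 + 108 = 148
AC = TC/Q = 148/6 = 74/3

74/3


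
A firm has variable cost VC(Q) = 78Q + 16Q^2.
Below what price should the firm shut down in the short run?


AVC(Q) = VC(Q)/Q = 78 + 16Q
AVC is increasing in Q, so minimum AVC is at Q -> 0+.
Min AVC = 78
The firm should shut down if P < 78.

78


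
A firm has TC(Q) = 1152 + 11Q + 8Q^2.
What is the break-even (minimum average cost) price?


AC(Q) = 1152/Q + 11 + 8Q
To minimize: dAC/dQ = -1152/Q^2 + 8 = 0
Q^2 = 1152/8 = 144
Q* = 12
Min AC = 1152/12 + 11 + 8*12
Min AC = 96 + 11 + 96 = 203

203


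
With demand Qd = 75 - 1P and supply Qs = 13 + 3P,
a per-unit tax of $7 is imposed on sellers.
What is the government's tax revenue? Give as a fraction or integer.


With tax on sellers, new supply: Qs' = 13 + 3(P - 7)
= 3P - 8
New equilibrium quantity:
Q_new = 217/4
Tax revenue = tax * Q_new = 7 * 217/4 = 1519/4

1519/4


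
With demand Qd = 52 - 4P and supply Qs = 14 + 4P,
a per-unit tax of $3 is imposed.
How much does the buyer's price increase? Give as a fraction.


With a per-unit tax, the buyer's price increase depends on relative slopes.
Supply slope: d = 4, Demand slope: b = 4
Buyer's price increase = d * tax / (b + d)
= 4 * 3 / (4 + 4)
= 12 / 8 = 3/2

3/2


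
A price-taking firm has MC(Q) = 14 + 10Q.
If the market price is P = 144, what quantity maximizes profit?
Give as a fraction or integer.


In perfect competition, profit is maximized where P = MC.
144 = 14 + 10Q
130 = 10Q
Q* = 130/10 = 13

13


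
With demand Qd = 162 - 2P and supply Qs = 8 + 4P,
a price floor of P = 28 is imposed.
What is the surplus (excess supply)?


At P = 28:
Qd = 162 - 2*28 = 106
Qs = 8 + 4*28 = 120
Surplus = Qs - Qd = 120 - 106 = 14

14


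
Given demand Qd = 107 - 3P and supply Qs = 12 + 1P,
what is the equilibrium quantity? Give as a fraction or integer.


First find equilibrium price:
107 - 3P = 12 + 1P
P* = 95/4 = 95/4
Then substitute into demand:
Q* = 107 - 3 * 95/4 = 143/4

143/4


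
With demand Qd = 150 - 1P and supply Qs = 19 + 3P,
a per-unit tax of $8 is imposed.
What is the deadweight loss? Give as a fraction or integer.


Pre-tax equilibrium quantity: Q* = 469/4
Post-tax equilibrium quantity: Q_tax = 445/4
Reduction in quantity: Q* - Q_tax = 6
DWL = (1/2) * tax * (Q* - Q_tax)
DWL = (1/2) * 8 * 6 = 24

24


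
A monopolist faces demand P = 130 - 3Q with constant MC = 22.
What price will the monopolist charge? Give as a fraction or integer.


MR = 130 - 6Q
Set MR = MC: 130 - 6Q = 22
Q* = 18
Substitute into demand:
P* = 130 - 3*18 = 76

76


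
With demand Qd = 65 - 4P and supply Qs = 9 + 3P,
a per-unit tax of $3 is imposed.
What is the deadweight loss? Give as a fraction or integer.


Pre-tax equilibrium quantity: Q* = 33
Post-tax equilibrium quantity: Q_tax = 195/7
Reduction in quantity: Q* - Q_tax = 36/7
DWL = (1/2) * tax * (Q* - Q_tax)
DWL = (1/2) * 3 * 36/7 = 54/7

54/7


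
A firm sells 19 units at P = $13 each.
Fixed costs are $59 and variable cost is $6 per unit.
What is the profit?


Total Revenue = P * Q = 13 * 19 = $247
Total Cost = FC + VC*Q = 59 + 6*19 = $173
Profit = TR - TC = 247 - 173 = $74

$74


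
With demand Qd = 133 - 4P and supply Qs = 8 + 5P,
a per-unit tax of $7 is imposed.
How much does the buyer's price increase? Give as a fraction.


With a per-unit tax, the buyer's price increase depends on relative slopes.
Supply slope: d = 5, Demand slope: b = 4
Buyer's price increase = d * tax / (b + d)
= 5 * 7 / (4 + 5)
= 35 / 9 = 35/9

35/9
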